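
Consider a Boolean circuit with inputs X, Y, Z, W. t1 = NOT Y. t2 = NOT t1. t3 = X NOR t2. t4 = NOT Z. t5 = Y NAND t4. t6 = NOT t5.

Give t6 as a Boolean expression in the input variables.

NOT (Y NAND NOT Z)

t4 = NOT Z
t5 = Y NAND t4 = Y NAND NOT Z
t6 = NOT t5 = NOT (Y NAND NOT Z)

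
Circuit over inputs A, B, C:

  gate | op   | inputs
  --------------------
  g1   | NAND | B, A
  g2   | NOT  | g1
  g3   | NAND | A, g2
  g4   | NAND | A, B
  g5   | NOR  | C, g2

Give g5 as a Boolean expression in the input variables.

g1 = B NAND A
g2 = NOT g1 = NOT (B NAND A)
g5 = C NOR g2 = C NOR NOT (B NAND A)

C NOR NOT (B NAND A)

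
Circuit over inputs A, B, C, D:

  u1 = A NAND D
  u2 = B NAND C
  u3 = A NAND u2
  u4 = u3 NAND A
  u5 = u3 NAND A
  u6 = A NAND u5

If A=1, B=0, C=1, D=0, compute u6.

u2 = 0 NAND 1 = 1
u3 = 1 NAND 1 = 0
u5 = 0 NAND 1 = 1
u6 = 1 NAND 1 = 0

0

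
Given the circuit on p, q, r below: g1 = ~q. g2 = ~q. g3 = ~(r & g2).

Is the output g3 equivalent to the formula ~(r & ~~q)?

g2 = ~q
g3 = ~(r & g2) = ~(r & ~q)
At p=0, q=0, r=1: circuit gives 0, formula gives 1.

No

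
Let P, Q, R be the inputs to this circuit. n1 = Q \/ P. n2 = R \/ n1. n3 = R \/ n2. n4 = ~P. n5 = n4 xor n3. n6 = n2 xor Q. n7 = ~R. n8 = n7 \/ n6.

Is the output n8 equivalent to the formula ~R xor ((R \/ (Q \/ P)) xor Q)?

n1 = Q \/ P
n2 = R \/ n1 = R \/ (Q \/ P)
n6 = n2 xor Q = (R \/ (Q \/ P)) xor Q
n7 = ~R
n8 = n7 \/ n6 = ~R \/ ((R \/ (Q \/ P)) xor Q)
At P=1, Q=0, R=0: circuit gives 1, formula gives 0.

No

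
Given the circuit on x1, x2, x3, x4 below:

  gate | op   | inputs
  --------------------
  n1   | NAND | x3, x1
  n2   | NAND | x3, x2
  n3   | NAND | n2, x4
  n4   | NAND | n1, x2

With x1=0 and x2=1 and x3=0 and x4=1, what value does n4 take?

0

n1 = 0 NAND 0 = 1
n4 = 1 NAND 1 = 0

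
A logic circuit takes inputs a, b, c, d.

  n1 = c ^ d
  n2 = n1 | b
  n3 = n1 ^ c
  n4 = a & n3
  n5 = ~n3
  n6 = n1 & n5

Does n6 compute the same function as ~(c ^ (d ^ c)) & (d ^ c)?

Yes

n1 = c ^ d
n3 = n1 ^ c = (c ^ d) ^ c
n5 = ~n3 = ~((c ^ d) ^ c)
n6 = n1 & n5 = (c ^ d) & ~((c ^ d) ^ c)
At a=0, b=0, c=0, d=0: circuit gives 0, formula gives 0.
At a=0, b=0, c=1, d=0: circuit gives 1, formula gives 1.
Agrees on all 16 inputs.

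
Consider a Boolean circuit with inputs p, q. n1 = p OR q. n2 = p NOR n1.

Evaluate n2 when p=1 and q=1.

0

n1 = 1 OR 1 = 1
n2 = 1 NOR 1 = 0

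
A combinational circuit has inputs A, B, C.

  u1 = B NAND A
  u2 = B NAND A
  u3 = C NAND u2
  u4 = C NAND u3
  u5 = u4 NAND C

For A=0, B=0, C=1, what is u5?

0

u2 = 0 NAND 0 = 1
u3 = 1 NAND 1 = 0
u4 = 1 NAND 0 = 1
u5 = 1 NAND 1 = 0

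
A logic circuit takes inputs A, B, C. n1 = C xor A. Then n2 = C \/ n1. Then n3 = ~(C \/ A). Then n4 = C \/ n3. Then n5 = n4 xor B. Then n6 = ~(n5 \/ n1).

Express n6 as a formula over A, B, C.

~(((C \/ (~(C \/ A))) xor B) \/ (C xor A))

n1 = C xor A
n3 = ~(C \/ A)
n4 = C \/ n3 = C \/ (~(C \/ A))
n5 = n4 xor B = (C \/ (~(C \/ A))) xor B
n6 = ~(n5 \/ n1) = ~(((C \/ (~(C \/ A))) xor B) \/ (C xor A))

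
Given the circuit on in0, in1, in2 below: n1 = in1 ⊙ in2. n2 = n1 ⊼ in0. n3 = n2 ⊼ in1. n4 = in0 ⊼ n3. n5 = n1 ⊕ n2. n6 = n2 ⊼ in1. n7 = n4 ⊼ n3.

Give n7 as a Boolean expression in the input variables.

n1 = in1 ⊙ in2
n2 = n1 ⊼ in0 = (in1 ⊙ in2) ⊼ in0
n3 = n2 ⊼ in1 = ((in1 ⊙ in2) ⊼ in0) ⊼ in1
n4 = in0 ⊼ n3 = in0 ⊼ (((in1 ⊙ in2) ⊼ in0) ⊼ in1)
n7 = n4 ⊼ n3 = (in0 ⊼ (((in1 ⊙ in2) ⊼ in0) ⊼ in1)) ⊼ (((in1 ⊙ in2) ⊼ in0) ⊼ in1)

(in0 ⊼ (((in1 ⊙ in2) ⊼ in0) ⊼ in1)) ⊼ (((in1 ⊙ in2) ⊼ in0) ⊼ in1)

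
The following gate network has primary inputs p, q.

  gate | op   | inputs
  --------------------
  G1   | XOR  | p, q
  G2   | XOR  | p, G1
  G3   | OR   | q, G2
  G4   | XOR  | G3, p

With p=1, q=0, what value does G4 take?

1

G1 = 1 XOR 0 = 1
G2 = 1 XOR 1 = 0
G3 = 0 OR 0 = 0
G4 = 0 XOR 1 = 1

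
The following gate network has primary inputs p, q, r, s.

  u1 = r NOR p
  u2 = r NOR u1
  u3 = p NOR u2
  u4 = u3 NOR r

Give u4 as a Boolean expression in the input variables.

(p NOR (r NOR (r NOR p))) NOR r

u1 = r NOR p
u2 = r NOR u1 = r NOR (r NOR p)
u3 = p NOR u2 = p NOR (r NOR (r NOR p))
u4 = u3 NOR r = (p NOR (r NOR (r NOR p))) NOR r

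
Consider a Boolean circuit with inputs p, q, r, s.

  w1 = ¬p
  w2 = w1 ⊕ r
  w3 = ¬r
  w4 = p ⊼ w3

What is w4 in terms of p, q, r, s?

w3 = ¬r
w4 = p ⊼ w3 = p ⊼ ¬r

p ⊼ ¬r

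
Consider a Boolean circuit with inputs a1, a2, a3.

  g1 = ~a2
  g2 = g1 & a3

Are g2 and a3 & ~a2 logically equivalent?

Yes

g1 = ~a2
g2 = g1 & a3 = ~a2 & a3
At a1=0, a2=0, a3=0: circuit gives 0, formula gives 0.
At a1=0, a2=0, a3=1: circuit gives 1, formula gives 1.
Agrees on all 8 inputs.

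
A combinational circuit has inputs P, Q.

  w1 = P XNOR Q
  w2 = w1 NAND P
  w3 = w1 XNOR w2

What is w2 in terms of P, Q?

w1 = P XNOR Q
w2 = w1 NAND P = (P XNOR Q) NAND P

(P XNOR Q) NAND P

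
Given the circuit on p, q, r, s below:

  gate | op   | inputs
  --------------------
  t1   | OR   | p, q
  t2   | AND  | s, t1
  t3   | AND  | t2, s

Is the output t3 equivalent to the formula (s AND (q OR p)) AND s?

t1 = p OR q
t2 = s AND t1 = s AND (p OR q)
t3 = t2 AND s = (s AND (p OR q)) AND s
At p=0, q=0, r=0, s=0: circuit gives 0, formula gives 0.
At p=0, q=1, r=0, s=1: circuit gives 1, formula gives 1.
Agrees on all 16 inputs.

Yes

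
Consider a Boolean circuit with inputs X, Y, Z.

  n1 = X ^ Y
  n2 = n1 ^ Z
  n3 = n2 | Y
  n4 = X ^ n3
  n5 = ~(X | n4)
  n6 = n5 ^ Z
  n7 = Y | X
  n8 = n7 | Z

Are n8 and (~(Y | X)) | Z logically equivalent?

n7 = Y | X
n8 = n7 | Z = (Y | X) | Z
At X=0, Y=0, Z=0: circuit gives 0, formula gives 1.

No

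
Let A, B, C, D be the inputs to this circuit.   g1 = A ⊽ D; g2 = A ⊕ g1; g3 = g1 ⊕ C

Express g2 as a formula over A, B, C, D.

g1 = A ⊽ D
g2 = A ⊕ g1 = A ⊕ (A ⊽ D)

A ⊕ (A ⊽ D)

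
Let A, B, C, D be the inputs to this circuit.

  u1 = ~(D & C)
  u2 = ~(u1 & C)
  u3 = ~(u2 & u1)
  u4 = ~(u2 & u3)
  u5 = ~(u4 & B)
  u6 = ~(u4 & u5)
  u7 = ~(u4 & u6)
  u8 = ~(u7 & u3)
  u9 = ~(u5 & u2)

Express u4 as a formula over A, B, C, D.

~((~((~(D & C)) & C)) & (~((~((~(D & C)) & C)) & (~(D & C)))))

u1 = ~(D & C)
u2 = ~(u1 & C) = ~((~(D & C)) & C)
u3 = ~(u2 & u1) = ~((~((~(D & C)) & C)) & (~(D & C)))
u4 = ~(u2 & u3) = ~((~((~(D & C)) & C)) & (~((~((~(D & C)) & C)) & (~(D & C)))))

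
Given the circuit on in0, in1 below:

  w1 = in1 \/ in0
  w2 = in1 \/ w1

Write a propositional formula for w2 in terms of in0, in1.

w1 = in1 \/ in0
w2 = in1 \/ w1 = in1 \/ (in1 \/ in0)

in1 \/ (in1 \/ in0)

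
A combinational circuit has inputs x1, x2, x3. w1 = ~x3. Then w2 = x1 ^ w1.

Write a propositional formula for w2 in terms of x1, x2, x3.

x1 ^ ~x3

w1 = ~x3
w2 = x1 ^ w1 = x1 ^ ~x3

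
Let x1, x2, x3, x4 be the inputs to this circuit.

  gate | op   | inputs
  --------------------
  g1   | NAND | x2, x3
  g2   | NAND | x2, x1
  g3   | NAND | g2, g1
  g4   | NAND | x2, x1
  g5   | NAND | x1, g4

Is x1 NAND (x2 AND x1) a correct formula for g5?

g4 = x2 NAND x1
g5 = x1 NAND g4 = x1 NAND (x2 NAND x1)
At x1=1, x2=0, x3=0, x4=0: circuit gives 0, formula gives 1.

No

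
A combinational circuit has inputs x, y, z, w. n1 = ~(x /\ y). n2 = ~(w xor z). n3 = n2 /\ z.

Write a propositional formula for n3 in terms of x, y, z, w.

(~(w xor z)) /\ z

n2 = ~(w xor z)
n3 = n2 /\ z = (~(w xor z)) /\ z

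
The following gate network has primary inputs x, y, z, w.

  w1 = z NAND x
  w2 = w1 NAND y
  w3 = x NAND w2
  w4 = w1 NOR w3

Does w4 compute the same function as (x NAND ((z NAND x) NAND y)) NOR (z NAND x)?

Yes

w1 = z NAND x
w2 = w1 NAND y = (z NAND x) NAND y
w3 = x NAND w2 = x NAND ((z NAND x) NAND y)
w4 = w1 NOR w3 = (z NAND x) NOR (x NAND ((z NAND x) NAND y))
At x=0, y=0, z=0, w=0: circuit gives 0, formula gives 0.
At x=1, y=0, z=1, w=0: circuit gives 1, formula gives 1.
Agrees on all 16 inputs.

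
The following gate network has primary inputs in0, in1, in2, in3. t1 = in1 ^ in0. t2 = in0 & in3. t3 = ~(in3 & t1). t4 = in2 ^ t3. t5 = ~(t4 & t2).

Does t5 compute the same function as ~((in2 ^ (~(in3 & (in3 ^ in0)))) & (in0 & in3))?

No

t1 = in1 ^ in0
t2 = in0 & in3
t3 = ~(in3 & t1) = ~(in3 & (in1 ^ in0))
t4 = in2 ^ t3 = in2 ^ (~(in3 & (in1 ^ in0)))
t5 = ~(t4 & t2) = ~((in2 ^ (~(in3 & (in1 ^ in0)))) & (in0 & in3))
At in0=1, in1=0, in2=0, in3=1: circuit gives 1, formula gives 0.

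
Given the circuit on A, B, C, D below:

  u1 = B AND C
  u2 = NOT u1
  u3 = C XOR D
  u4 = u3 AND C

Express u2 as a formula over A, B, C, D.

u1 = B AND C
u2 = NOT u1 = NOT (B AND C)

NOT (B AND C)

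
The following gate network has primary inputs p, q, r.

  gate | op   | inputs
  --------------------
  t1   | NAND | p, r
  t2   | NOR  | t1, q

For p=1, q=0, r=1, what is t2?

1

t1 = 1 NAND 1 = 0
t2 = 0 NOR 0 = 1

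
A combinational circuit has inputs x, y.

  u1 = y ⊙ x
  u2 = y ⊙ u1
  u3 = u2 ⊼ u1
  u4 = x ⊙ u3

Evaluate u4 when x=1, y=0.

u1 = 0 ⊙ 1 = 0
u2 = 0 ⊙ 0 = 1
u3 = 1 ⊼ 0 = 1
u4 = 1 ⊙ 1 = 1

1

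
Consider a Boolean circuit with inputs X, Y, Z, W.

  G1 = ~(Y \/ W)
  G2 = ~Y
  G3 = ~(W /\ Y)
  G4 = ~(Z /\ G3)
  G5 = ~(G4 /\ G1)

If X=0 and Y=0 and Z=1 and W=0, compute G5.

G1 = ~(0 \/ 0) = 1
G3 = ~(0 /\ 0) = 1
G4 = ~(1 /\ 1) = 0
G5 = ~(0 /\ 1) = 1

1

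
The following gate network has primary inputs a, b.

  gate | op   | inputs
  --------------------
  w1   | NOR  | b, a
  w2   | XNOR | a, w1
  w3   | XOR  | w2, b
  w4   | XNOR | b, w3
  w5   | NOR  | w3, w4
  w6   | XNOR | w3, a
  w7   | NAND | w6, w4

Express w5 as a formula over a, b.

w1 = b NOR a
w2 = a XNOR w1 = a XNOR (b NOR a)
w3 = w2 XOR b = (a XNOR (b NOR a)) XOR b
w4 = b XNOR w3 = b XNOR ((a XNOR (b NOR a)) XOR b)
w5 = w3 NOR w4 = ((a XNOR (b NOR a)) XOR b) NOR (b XNOR ((a XNOR (b NOR a)) XOR b))

((a XNOR (b NOR a)) XOR b) NOR (b XNOR ((a XNOR (b NOR a)) XOR b))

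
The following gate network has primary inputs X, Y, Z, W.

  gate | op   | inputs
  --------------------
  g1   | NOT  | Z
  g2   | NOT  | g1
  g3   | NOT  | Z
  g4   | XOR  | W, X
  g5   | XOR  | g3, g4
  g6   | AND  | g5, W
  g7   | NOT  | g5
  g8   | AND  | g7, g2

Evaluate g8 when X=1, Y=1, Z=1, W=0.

0

g1 = NOT 1 = 0
g2 = NOT 0 = 1
g3 = NOT 1 = 0
g4 = 0 XOR 1 = 1
g5 = 0 XOR 1 = 1
g7 = NOT 1 = 0
g8 = 0 AND 1 = 0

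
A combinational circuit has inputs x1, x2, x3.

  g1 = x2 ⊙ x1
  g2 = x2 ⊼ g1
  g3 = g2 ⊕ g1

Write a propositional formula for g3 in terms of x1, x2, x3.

(x2 ⊼ (x2 ⊙ x1)) ⊕ (x2 ⊙ x1)

g1 = x2 ⊙ x1
g2 = x2 ⊼ g1 = x2 ⊼ (x2 ⊙ x1)
g3 = g2 ⊕ g1 = (x2 ⊼ (x2 ⊙ x1)) ⊕ (x2 ⊙ x1)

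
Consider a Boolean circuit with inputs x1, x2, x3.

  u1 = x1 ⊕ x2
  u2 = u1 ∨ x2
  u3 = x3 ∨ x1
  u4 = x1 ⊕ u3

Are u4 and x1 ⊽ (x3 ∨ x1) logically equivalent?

No

u3 = x3 ∨ x1
u4 = x1 ⊕ u3 = x1 ⊕ (x3 ∨ x1)
At x1=0, x2=0, x3=0: circuit gives 0, formula gives 1.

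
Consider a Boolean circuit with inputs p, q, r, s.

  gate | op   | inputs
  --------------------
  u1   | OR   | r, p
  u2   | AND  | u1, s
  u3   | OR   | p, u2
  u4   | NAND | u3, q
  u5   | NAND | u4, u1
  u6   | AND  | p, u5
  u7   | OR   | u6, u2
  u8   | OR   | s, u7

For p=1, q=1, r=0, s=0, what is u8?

u1 = 0 OR 1 = 1
u2 = 1 AND 0 = 0
u3 = 1 OR 0 = 1
u4 = 1 NAND 1 = 0
u5 = 0 NAND 1 = 1
u6 = 1 AND 1 = 1
u7 = 1 OR 0 = 1
u8 = 0 OR 1 = 1

1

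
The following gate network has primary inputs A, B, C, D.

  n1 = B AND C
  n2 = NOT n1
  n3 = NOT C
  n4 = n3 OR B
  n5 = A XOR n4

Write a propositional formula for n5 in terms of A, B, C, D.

n3 = NOT C
n4 = n3 OR B = NOT C OR B
n5 = A XOR n4 = A XOR (NOT C OR B)

A XOR (NOT C OR B)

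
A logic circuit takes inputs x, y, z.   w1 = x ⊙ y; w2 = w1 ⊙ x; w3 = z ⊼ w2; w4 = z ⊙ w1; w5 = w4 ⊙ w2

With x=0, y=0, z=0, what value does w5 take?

w1 = 0 ⊙ 0 = 1
w2 = 1 ⊙ 0 = 0
w4 = 0 ⊙ 1 = 0
w5 = 0 ⊙ 0 = 1

1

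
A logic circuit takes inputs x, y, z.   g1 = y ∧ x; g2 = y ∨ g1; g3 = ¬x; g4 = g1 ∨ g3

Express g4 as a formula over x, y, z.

g1 = y ∧ x
g3 = ¬x
g4 = g1 ∨ g3 = (y ∧ x) ∨ ¬x

(y ∧ x) ∨ ¬x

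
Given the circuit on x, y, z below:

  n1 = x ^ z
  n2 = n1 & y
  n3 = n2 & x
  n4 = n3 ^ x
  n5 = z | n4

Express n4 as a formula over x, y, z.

n1 = x ^ z
n2 = n1 & y = (x ^ z) & y
n3 = n2 & x = ((x ^ z) & y) & x
n4 = n3 ^ x = (((x ^ z) & y) & x) ^ x

(((x ^ z) & y) & x) ^ x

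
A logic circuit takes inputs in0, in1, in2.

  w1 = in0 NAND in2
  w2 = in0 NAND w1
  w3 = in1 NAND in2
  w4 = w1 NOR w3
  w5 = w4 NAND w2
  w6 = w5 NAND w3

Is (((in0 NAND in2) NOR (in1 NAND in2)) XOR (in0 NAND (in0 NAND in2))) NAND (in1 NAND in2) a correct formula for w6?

No

w1 = in0 NAND in2
w2 = in0 NAND w1 = in0 NAND (in0 NAND in2)
w3 = in1 NAND in2
w4 = w1 NOR w3 = (in0 NAND in2) NOR (in1 NAND in2)
w5 = w4 NAND w2 = ((in0 NAND in2) NOR (in1 NAND in2)) NAND (in0 NAND (in0 NAND in2))
w6 = w5 NAND w3 = (((in0 NAND in2) NOR (in1 NAND in2)) NAND (in0 NAND (in0 NAND in2))) NAND (in1 NAND in2)
At in0=1, in1=0, in2=0: circuit gives 0, formula gives 1.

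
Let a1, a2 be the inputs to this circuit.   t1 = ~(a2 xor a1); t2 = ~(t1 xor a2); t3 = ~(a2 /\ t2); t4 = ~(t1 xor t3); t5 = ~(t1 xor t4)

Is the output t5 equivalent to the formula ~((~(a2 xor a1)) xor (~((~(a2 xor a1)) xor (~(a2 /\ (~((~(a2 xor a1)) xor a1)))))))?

No

t1 = ~(a2 xor a1)
t2 = ~(t1 xor a2) = ~((~(a2 xor a1)) xor a2)
t3 = ~(a2 /\ t2) = ~(a2 /\ (~((~(a2 xor a1)) xor a2)))
t4 = ~(t1 xor t3) = ~((~(a2 xor a1)) xor (~(a2 /\ (~((~(a2 xor a1)) xor a2)))))
t5 = ~(t1 xor t4) = ~((~(a2 xor a1)) xor (~((~(a2 xor a1)) xor (~(a2 /\ (~((~(a2 xor a1)) xor a2)))))))
At a1=0, a2=1: circuit gives 1, formula gives 0.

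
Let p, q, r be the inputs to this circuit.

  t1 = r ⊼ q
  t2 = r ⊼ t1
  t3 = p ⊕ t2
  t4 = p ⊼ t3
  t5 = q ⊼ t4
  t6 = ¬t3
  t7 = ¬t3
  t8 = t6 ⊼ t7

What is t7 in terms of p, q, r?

¬(p ⊕ (r ⊼ (r ⊼ q)))

t1 = r ⊼ q
t2 = r ⊼ t1 = r ⊼ (r ⊼ q)
t3 = p ⊕ t2 = p ⊕ (r ⊼ (r ⊼ q))
t7 = ¬t3 = ¬(p ⊕ (r ⊼ (r ⊼ q)))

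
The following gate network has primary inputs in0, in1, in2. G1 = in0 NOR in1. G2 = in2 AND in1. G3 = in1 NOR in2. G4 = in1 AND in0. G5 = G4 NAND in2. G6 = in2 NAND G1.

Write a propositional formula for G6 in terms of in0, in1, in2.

G1 = in0 NOR in1
G6 = in2 NAND G1 = in2 NAND (in0 NOR in1)

in2 NAND (in0 NOR in1)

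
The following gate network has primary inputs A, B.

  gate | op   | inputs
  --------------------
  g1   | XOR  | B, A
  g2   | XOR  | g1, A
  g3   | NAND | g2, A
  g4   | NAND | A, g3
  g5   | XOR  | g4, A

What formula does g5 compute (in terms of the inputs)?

g1 = B XOR A
g2 = g1 XOR A = (B XOR A) XOR A
g3 = g2 NAND A = ((B XOR A) XOR A) NAND A
g4 = A NAND g3 = A NAND (((B XOR A) XOR A) NAND A)
g5 = g4 XOR A = (A NAND (((B XOR A) XOR A) NAND A)) XOR A

(A NAND (((B XOR A) XOR A) NAND A)) XOR A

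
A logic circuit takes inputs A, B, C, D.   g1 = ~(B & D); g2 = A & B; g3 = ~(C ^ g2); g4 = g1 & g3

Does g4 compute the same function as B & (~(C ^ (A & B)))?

g1 = ~(B & D)
g2 = A & B
g3 = ~(C ^ g2) = ~(C ^ (A & B))
g4 = g1 & g3 = (~(B & D)) & (~(C ^ (A & B)))
At A=0, B=0, C=0, D=0: circuit gives 1, formula gives 0.

No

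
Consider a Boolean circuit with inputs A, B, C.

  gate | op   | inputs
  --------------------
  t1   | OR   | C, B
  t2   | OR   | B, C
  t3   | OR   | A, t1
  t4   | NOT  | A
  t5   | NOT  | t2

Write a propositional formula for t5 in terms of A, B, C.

NOT (B OR C)

t2 = B OR C
t5 = NOT t2 = NOT (B OR C)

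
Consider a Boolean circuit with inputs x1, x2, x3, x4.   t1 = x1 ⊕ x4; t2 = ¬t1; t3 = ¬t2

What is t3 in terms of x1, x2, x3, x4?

¬¬(x1 ⊕ x4)

t1 = x1 ⊕ x4
t2 = ¬t1 = ¬(x1 ⊕ x4)
t3 = ¬t2 = ¬¬(x1 ⊕ x4)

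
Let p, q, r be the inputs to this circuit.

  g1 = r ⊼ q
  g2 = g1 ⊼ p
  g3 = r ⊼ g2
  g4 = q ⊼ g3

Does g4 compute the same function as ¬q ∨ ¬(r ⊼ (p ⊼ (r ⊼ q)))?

Yes

g1 = r ⊼ q
g2 = g1 ⊼ p = (r ⊼ q) ⊼ p
g3 = r ⊼ g2 = r ⊼ ((r ⊼ q) ⊼ p)
g4 = q ⊼ g3 = q ⊼ (r ⊼ ((r ⊼ q) ⊼ p))
At p=0, q=1, r=0: circuit gives 0, formula gives 0.
At p=0, q=0, r=0: circuit gives 1, formula gives 1.
Agrees on all 8 inputs.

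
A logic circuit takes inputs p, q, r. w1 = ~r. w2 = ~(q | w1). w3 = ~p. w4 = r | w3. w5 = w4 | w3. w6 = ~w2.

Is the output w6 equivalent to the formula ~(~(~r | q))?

w1 = ~r
w2 = ~(q | w1) = ~(q | ~r)
w6 = ~w2 = ~(~(q | ~r))
At p=0, q=0, r=1: circuit gives 0, formula gives 0.
At p=0, q=0, r=0: circuit gives 1, formula gives 1.
Agrees on all 8 inputs.

Yes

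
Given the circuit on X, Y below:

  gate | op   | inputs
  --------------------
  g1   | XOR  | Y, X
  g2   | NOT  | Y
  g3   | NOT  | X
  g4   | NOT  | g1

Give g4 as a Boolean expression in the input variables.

g1 = Y XOR X
g4 = NOT g1 = NOT (Y XOR X)

NOT (Y XOR X)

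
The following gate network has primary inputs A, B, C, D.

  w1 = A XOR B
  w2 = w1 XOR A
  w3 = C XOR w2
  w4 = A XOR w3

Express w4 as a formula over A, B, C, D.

A XOR (C XOR ((A XOR B) XOR A))

w1 = A XOR B
w2 = w1 XOR A = (A XOR B) XOR A
w3 = C XOR w2 = C XOR ((A XOR B) XOR A)
w4 = A XOR w3 = A XOR (C XOR ((A XOR B) XOR A))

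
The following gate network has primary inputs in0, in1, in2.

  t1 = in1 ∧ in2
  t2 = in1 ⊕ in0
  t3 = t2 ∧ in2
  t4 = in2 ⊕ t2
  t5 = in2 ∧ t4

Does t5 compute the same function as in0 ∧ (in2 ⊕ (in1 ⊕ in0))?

No

t2 = in1 ⊕ in0
t4 = in2 ⊕ t2 = in2 ⊕ (in1 ⊕ in0)
t5 = in2 ∧ t4 = in2 ∧ (in2 ⊕ (in1 ⊕ in0))
At in0=0, in1=0, in2=1: circuit gives 1, formula gives 0.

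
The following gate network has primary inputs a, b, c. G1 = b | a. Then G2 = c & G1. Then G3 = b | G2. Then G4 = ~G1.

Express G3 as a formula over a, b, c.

b | (c & (b | a))

G1 = b | a
G2 = c & G1 = c & (b | a)
G3 = b | G2 = b | (c & (b | a))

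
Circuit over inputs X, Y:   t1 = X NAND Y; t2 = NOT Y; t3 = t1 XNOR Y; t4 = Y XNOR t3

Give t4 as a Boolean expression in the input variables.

t1 = X NAND Y
t3 = t1 XNOR Y = (X NAND Y) XNOR Y
t4 = Y XNOR t3 = Y XNOR ((X NAND Y) XNOR Y)

Y XNOR ((X NAND Y) XNOR Y)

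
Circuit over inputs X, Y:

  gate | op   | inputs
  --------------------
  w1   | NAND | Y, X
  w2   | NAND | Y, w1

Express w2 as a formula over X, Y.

w1 = Y NAND X
w2 = Y NAND w1 = Y NAND (Y NAND X)

Y NAND (Y NAND X)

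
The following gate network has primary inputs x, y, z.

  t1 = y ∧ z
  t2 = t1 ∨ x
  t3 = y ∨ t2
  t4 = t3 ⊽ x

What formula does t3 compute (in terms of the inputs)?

t1 = y ∧ z
t2 = t1 ∨ x = (y ∧ z) ∨ x
t3 = y ∨ t2 = y ∨ ((y ∧ z) ∨ x)

y ∨ ((y ∧ z) ∨ x)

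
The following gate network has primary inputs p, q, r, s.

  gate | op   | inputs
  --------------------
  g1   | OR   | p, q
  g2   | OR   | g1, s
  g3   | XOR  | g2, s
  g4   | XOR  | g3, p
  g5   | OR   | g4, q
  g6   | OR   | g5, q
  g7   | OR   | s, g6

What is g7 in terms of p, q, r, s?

s OR ((((((p OR q) OR s) XOR s) XOR p) OR q) OR q)

g1 = p OR q
g2 = g1 OR s = (p OR q) OR s
g3 = g2 XOR s = ((p OR q) OR s) XOR s
g4 = g3 XOR p = (((p OR q) OR s) XOR s) XOR p
g5 = g4 OR q = ((((p OR q) OR s) XOR s) XOR p) OR q
g6 = g5 OR q = (((((p OR q) OR s) XOR s) XOR p) OR q) OR q
g7 = s OR g6 = s OR ((((((p OR q) OR s) XOR s) XOR p) OR q) OR q)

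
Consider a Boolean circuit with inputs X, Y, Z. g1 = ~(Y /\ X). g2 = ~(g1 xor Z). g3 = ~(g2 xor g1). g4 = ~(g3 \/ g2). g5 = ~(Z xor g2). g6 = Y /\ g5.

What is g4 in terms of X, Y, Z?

g1 = ~(Y /\ X)
g2 = ~(g1 xor Z) = ~((~(Y /\ X)) xor Z)
g3 = ~(g2 xor g1) = ~((~((~(Y /\ X)) xor Z)) xor (~(Y /\ X)))
g4 = ~(g3 \/ g2) = ~((~((~((~(Y /\ X)) xor Z)) xor (~(Y /\ X)))) \/ (~((~(Y /\ X)) xor Z)))

~((~((~((~(Y /\ X)) xor Z)) xor (~(Y /\ X)))) \/ (~((~(Y /\ X)) xor Z)))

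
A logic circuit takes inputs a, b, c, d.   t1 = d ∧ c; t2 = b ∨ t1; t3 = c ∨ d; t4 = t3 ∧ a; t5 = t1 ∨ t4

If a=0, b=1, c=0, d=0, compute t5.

t1 = 0 ∧ 0 = 0
t3 = 0 ∨ 0 = 0
t4 = 0 ∧ 0 = 0
t5 = 0 ∨ 0 = 0

0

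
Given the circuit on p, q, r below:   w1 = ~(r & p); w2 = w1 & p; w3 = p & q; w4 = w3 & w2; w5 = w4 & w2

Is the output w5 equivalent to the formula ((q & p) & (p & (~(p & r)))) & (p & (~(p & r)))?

Yes

w1 = ~(r & p)
w2 = w1 & p = (~(r & p)) & p
w3 = p & q
w4 = w3 & w2 = (p & q) & ((~(r & p)) & p)
w5 = w4 & w2 = ((p & q) & ((~(r & p)) & p)) & ((~(r & p)) & p)
At p=0, q=0, r=0: circuit gives 0, formula gives 0.
At p=1, q=1, r=0: circuit gives 1, formula gives 1.
Agrees on all 8 inputs.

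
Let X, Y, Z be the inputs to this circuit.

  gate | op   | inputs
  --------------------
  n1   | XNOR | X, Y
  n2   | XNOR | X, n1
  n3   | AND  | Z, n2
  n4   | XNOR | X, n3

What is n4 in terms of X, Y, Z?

n1 = X XNOR Y
n2 = X XNOR n1 = X XNOR (X XNOR Y)
n3 = Z AND n2 = Z AND (X XNOR (X XNOR Y))
n4 = X XNOR n3 = X XNOR (Z AND (X XNOR (X XNOR Y)))

X XNOR (Z AND (X XNOR (X XNOR Y)))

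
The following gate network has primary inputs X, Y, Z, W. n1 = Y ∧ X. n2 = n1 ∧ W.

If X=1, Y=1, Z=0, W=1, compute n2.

1

n1 = 1 ∧ 1 = 1
n2 = 1 ∧ 1 = 1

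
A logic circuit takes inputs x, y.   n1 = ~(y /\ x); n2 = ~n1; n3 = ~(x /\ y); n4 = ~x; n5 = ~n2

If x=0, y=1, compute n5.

1

n1 = ~(1 /\ 0) = 1
n2 = ~1 = 0
n5 = ~0 = 1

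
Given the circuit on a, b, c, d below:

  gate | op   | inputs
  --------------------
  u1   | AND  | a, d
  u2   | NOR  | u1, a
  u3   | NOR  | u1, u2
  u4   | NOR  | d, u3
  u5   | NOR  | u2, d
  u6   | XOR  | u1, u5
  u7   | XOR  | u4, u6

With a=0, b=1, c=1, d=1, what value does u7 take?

0

u1 = 0 AND 1 = 0
u2 = 0 NOR 0 = 1
u3 = 0 NOR 1 = 0
u4 = 1 NOR 0 = 0
u5 = 1 NOR 1 = 0
u6 = 0 XOR 0 = 0
u7 = 0 XOR 0 = 0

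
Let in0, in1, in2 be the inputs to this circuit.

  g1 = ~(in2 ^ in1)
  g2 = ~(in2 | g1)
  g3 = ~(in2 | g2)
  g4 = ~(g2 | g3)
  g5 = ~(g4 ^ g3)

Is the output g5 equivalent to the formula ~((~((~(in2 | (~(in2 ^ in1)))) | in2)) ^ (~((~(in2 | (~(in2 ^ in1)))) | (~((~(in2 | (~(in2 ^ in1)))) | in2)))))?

g1 = ~(in2 ^ in1)
g2 = ~(in2 | g1) = ~(in2 | (~(in2 ^ in1)))
g3 = ~(in2 | g2) = ~(in2 | (~(in2 | (~(in2 ^ in1)))))
g4 = ~(g2 | g3) = ~((~(in2 | (~(in2 ^ in1)))) | (~(in2 | (~(in2 | (~(in2 ^ in1)))))))
g5 = ~(g4 ^ g3) = ~((~((~(in2 | (~(in2 ^ in1)))) | (~(in2 | (~(in2 | (~(in2 ^ in1)))))))) ^ (~(in2 | (~(in2 | (~(in2 ^ in1)))))))
At in0=0, in1=0, in2=0: circuit gives 0, formula gives 0.
At in0=0, in1=1, in2=0: circuit gives 1, formula gives 1.
Agrees on all 8 inputs.

Yes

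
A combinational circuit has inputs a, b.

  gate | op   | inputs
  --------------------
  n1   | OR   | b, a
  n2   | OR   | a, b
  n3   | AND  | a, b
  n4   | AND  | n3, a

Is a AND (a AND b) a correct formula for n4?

n3 = a AND b
n4 = n3 AND a = (a AND b) AND a
At a=0, b=0: circuit gives 0, formula gives 0.
At a=1, b=1: circuit gives 1, formula gives 1.
Agrees on all 4 inputs.

Yes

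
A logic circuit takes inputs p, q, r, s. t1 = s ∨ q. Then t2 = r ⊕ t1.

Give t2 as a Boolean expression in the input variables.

t1 = s ∨ q
t2 = r ⊕ t1 = r ⊕ (s ∨ q)

r ⊕ (s ∨ q)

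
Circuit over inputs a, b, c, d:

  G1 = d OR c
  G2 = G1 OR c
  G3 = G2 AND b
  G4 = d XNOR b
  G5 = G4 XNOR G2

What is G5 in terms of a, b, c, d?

G1 = d OR c
G2 = G1 OR c = (d OR c) OR c
G4 = d XNOR b
G5 = G4 XNOR G2 = (d XNOR b) XNOR ((d OR c) OR c)

(d XNOR b) XNOR ((d OR c) OR c)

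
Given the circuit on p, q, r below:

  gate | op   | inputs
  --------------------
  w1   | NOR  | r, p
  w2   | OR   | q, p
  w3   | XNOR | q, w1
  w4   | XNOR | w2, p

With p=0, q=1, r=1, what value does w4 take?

w2 = 1 OR 0 = 1
w4 = 1 XNOR 0 = 0

0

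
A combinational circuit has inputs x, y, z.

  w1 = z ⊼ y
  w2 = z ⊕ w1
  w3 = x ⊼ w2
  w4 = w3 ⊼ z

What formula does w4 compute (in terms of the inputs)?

w1 = z ⊼ y
w2 = z ⊕ w1 = z ⊕ (z ⊼ y)
w3 = x ⊼ w2 = x ⊼ (z ⊕ (z ⊼ y))
w4 = w3 ⊼ z = (x ⊼ (z ⊕ (z ⊼ y))) ⊼ z

(x ⊼ (z ⊕ (z ⊼ y))) ⊼ z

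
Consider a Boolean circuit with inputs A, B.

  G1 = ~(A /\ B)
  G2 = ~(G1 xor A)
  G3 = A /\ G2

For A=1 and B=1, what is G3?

0

G1 = ~(1 /\ 1) = 0
G2 = ~(0 xor 1) = 0
G3 = 1 /\ 0 = 0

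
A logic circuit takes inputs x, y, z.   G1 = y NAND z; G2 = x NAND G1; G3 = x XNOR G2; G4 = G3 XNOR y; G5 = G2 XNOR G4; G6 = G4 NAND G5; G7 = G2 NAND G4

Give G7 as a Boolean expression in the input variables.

(x NAND (y NAND z)) NAND ((x XNOR (x NAND (y NAND z))) XNOR y)

G1 = y NAND z
G2 = x NAND G1 = x NAND (y NAND z)
G3 = x XNOR G2 = x XNOR (x NAND (y NAND z))
G4 = G3 XNOR y = (x XNOR (x NAND (y NAND z))) XNOR y
G7 = G2 NAND G4 = (x NAND (y NAND z)) NAND ((x XNOR (x NAND (y NAND z))) XNOR y)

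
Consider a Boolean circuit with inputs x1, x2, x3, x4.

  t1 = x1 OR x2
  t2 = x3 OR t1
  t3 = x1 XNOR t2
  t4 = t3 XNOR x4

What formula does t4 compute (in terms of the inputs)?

(x1 XNOR (x3 OR (x1 OR x2))) XNOR x4

t1 = x1 OR x2
t2 = x3 OR t1 = x3 OR (x1 OR x2)
t3 = x1 XNOR t2 = x1 XNOR (x3 OR (x1 OR x2))
t4 = t3 XNOR x4 = (x1 XNOR (x3 OR (x1 OR x2))) XNOR x4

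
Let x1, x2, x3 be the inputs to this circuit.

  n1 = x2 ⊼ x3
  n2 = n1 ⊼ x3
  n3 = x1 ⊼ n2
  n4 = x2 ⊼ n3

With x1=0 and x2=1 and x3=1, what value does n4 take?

0

n1 = 1 ⊼ 1 = 0
n2 = 0 ⊼ 1 = 1
n3 = 0 ⊼ 1 = 1
n4 = 1 ⊼ 1 = 0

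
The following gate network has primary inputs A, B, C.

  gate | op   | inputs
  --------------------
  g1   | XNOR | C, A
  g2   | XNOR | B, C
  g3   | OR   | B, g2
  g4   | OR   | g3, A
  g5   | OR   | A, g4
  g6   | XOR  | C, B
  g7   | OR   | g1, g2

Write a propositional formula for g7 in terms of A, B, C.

g1 = C XNOR A
g2 = B XNOR C
g7 = g1 OR g2 = (C XNOR A) OR (B XNOR C)

(C XNOR A) OR (B XNOR C)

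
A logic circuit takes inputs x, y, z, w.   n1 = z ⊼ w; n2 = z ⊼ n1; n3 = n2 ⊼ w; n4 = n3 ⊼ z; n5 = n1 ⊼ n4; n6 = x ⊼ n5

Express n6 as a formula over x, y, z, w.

n1 = z ⊼ w
n2 = z ⊼ n1 = z ⊼ (z ⊼ w)
n3 = n2 ⊼ w = (z ⊼ (z ⊼ w)) ⊼ w
n4 = n3 ⊼ z = ((z ⊼ (z ⊼ w)) ⊼ w) ⊼ z
n5 = n1 ⊼ n4 = (z ⊼ w) ⊼ (((z ⊼ (z ⊼ w)) ⊼ w) ⊼ z)
n6 = x ⊼ n5 = x ⊼ ((z ⊼ w) ⊼ (((z ⊼ (z ⊼ w)) ⊼ w) ⊼ z))

x ⊼ ((z ⊼ w) ⊼ (((z ⊼ (z ⊼ w)) ⊼ w) ⊼ z))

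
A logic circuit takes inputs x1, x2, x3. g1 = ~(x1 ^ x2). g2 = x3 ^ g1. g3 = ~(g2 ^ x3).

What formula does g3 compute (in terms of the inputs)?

g1 = ~(x1 ^ x2)
g2 = x3 ^ g1 = x3 ^ (~(x1 ^ x2))
g3 = ~(g2 ^ x3) = ~((x3 ^ (~(x1 ^ x2))) ^ x3)

~((x3 ^ (~(x1 ^ x2))) ^ x3)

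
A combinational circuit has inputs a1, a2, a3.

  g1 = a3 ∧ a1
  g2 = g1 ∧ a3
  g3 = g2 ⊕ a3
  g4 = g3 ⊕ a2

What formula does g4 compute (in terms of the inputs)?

(((a3 ∧ a1) ∧ a3) ⊕ a3) ⊕ a2

g1 = a3 ∧ a1
g2 = g1 ∧ a3 = (a3 ∧ a1) ∧ a3
g3 = g2 ⊕ a3 = ((a3 ∧ a1) ∧ a3) ⊕ a3
g4 = g3 ⊕ a2 = (((a3 ∧ a1) ∧ a3) ⊕ a3) ⊕ a2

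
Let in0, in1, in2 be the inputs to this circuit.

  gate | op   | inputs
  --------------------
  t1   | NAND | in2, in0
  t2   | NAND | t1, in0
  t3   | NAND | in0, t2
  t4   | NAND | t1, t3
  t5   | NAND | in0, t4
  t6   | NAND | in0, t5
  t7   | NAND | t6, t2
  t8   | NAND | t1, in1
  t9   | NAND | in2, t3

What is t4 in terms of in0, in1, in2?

t1 = in2 NAND in0
t2 = t1 NAND in0 = (in2 NAND in0) NAND in0
t3 = in0 NAND t2 = in0 NAND ((in2 NAND in0) NAND in0)
t4 = t1 NAND t3 = (in2 NAND in0) NAND (in0 NAND ((in2 NAND in0) NAND in0))

(in2 NAND in0) NAND (in0 NAND ((in2 NAND in0) NAND in0))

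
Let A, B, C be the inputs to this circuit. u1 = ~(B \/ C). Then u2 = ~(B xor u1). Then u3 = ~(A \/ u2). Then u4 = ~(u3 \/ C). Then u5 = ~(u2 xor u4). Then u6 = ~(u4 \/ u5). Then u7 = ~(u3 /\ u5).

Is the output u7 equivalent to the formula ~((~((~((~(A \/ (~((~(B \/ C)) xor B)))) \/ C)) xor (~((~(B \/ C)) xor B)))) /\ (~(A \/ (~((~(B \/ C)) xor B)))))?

Yes

u1 = ~(B \/ C)
u2 = ~(B xor u1) = ~(B xor (~(B \/ C)))
u3 = ~(A \/ u2) = ~(A \/ (~(B xor (~(B \/ C)))))
u4 = ~(u3 \/ C) = ~((~(A \/ (~(B xor (~(B \/ C)))))) \/ C)
u5 = ~(u2 xor u4) = ~((~(B xor (~(B \/ C)))) xor (~((~(A \/ (~(B xor (~(B \/ C)))))) \/ C)))
u7 = ~(u3 /\ u5) = ~((~(A \/ (~(B xor (~(B \/ C)))))) /\ (~((~(B xor (~(B \/ C)))) xor (~((~(A \/ (~(B xor (~(B \/ C)))))) \/ C)))))
At A=0, B=0, C=0: circuit gives 0, formula gives 0.
At A=0, B=0, C=1: circuit gives 1, formula gives 1.
Agrees on all 8 inputs.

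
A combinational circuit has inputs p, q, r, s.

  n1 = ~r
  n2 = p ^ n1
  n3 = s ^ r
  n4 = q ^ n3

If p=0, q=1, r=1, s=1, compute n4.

1

n3 = 1 ^ 1 = 0
n4 = 1 ^ 0 = 1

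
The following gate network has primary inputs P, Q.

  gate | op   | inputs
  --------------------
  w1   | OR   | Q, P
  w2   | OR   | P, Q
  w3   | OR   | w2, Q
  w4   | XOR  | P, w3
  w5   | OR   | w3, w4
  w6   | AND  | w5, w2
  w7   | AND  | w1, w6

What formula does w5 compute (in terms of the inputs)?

((P OR Q) OR Q) OR (P XOR ((P OR Q) OR Q))

w2 = P OR Q
w3 = w2 OR Q = (P OR Q) OR Q
w4 = P XOR w3 = P XOR ((P OR Q) OR Q)
w5 = w3 OR w4 = ((P OR Q) OR Q) OR (P XOR ((P OR Q) OR Q))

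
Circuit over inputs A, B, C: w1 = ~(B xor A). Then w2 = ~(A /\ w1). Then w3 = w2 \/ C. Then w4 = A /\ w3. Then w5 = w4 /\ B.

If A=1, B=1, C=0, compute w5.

0

w1 = ~(1 xor 1) = 1
w2 = ~(1 /\ 1) = 0
w3 = 0 \/ 0 = 0
w4 = 1 /\ 0 = 0
w5 = 0 /\ 1 = 0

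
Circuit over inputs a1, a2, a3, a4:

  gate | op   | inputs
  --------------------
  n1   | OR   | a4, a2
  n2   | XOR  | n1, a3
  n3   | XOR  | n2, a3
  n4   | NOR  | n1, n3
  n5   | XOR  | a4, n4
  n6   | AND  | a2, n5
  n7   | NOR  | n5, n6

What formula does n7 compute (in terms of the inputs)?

n1 = a4 OR a2
n2 = n1 XOR a3 = (a4 OR a2) XOR a3
n3 = n2 XOR a3 = ((a4 OR a2) XOR a3) XOR a3
n4 = n1 NOR n3 = (a4 OR a2) NOR (((a4 OR a2) XOR a3) XOR a3)
n5 = a4 XOR n4 = a4 XOR ((a4 OR a2) NOR (((a4 OR a2) XOR a3) XOR a3))
n6 = a2 AND n5 = a2 AND (a4 XOR ((a4 OR a2) NOR (((a4 OR a2) XOR a3) XOR a3)))
n7 = n5 NOR n6 = (a4 XOR ((a4 OR a2) NOR (((a4 OR a2) XOR a3) XOR a3))) NOR (a2 AND (a4 XOR ((a4 OR a2) NOR (((a4 OR a2) XOR a3) XOR a3))))

(a4 XOR ((a4 OR a2) NOR (((a4 OR a2) XOR a3) XOR a3))) NOR (a2 AND (a4 XOR ((a4 OR a2) NOR (((a4 OR a2) XOR a3) XOR a3))))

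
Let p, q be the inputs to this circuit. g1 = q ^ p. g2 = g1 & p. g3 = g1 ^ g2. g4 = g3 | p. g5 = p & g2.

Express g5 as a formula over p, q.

g1 = q ^ p
g2 = g1 & p = (q ^ p) & p
g5 = p & g2 = p & ((q ^ p) & p)

p & ((q ^ p) & p)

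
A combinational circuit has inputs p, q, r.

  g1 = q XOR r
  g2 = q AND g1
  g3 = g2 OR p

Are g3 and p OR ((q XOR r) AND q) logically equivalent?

Yes

g1 = q XOR r
g2 = q AND g1 = q AND (q XOR r)
g3 = g2 OR p = (q AND (q XOR r)) OR p
At p=0, q=0, r=0: circuit gives 0, formula gives 0.
At p=0, q=1, r=0: circuit gives 1, formula gives 1.
Agrees on all 8 inputs.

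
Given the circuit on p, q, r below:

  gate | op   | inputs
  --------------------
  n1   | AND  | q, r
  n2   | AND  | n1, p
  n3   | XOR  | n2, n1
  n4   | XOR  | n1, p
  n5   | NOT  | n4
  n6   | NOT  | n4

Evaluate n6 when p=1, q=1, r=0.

0

n1 = 1 AND 0 = 0
n4 = 0 XOR 1 = 1
n6 = NOT 1 = 0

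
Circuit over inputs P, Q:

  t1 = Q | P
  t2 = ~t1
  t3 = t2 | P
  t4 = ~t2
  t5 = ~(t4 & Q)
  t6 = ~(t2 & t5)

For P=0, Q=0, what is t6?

0

t1 = 0 | 0 = 0
t2 = ~0 = 1
t4 = ~1 = 0
t5 = ~(0 & 0) = 1
t6 = ~(1 & 1) = 0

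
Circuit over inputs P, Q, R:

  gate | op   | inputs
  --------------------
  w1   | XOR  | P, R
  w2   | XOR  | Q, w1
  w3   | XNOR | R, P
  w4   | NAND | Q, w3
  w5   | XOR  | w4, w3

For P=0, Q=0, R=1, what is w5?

1

w3 = 1 XNOR 0 = 0
w4 = 0 NAND 0 = 1
w5 = 1 XOR 0 = 1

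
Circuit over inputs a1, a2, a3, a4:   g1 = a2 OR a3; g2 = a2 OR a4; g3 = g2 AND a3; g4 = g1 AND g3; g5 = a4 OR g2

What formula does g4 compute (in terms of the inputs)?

(a2 OR a3) AND ((a2 OR a4) AND a3)

g1 = a2 OR a3
g2 = a2 OR a4
g3 = g2 AND a3 = (a2 OR a4) AND a3
g4 = g1 AND g3 = (a2 OR a3) AND ((a2 OR a4) AND a3)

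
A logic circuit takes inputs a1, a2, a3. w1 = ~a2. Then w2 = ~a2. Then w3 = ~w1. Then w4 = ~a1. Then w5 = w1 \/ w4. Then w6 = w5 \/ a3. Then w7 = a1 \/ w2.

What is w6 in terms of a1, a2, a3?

w1 = ~a2
w4 = ~a1
w5 = w1 \/ w4 = ~a2 \/ ~a1
w6 = w5 \/ a3 = (~a2 \/ ~a1) \/ a3

(~a2 \/ ~a1) \/ a3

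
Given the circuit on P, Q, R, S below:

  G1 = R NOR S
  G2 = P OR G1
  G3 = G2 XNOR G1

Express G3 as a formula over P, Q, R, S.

(P OR (R NOR S)) XNOR (R NOR S)

G1 = R NOR S
G2 = P OR G1 = P OR (R NOR S)
G3 = G2 XNOR G1 = (P OR (R NOR S)) XNOR (R NOR S)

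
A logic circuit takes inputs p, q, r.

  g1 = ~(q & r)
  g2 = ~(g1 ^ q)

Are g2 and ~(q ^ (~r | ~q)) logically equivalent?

Yes

g1 = ~(q & r)
g2 = ~(g1 ^ q) = ~((~(q & r)) ^ q)
At p=0, q=0, r=0: circuit gives 0, formula gives 0.
At p=0, q=1, r=0: circuit gives 1, formula gives 1.
Agrees on all 8 inputs.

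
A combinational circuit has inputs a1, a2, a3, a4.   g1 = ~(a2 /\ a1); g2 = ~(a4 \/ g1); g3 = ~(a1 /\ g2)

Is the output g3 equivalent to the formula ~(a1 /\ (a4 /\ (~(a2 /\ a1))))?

g1 = ~(a2 /\ a1)
g2 = ~(a4 \/ g1) = ~(a4 \/ (~(a2 /\ a1)))
g3 = ~(a1 /\ g2) = ~(a1 /\ (~(a4 \/ (~(a2 /\ a1)))))
At a1=1, a2=0, a3=0, a4=1: circuit gives 1, formula gives 0.

No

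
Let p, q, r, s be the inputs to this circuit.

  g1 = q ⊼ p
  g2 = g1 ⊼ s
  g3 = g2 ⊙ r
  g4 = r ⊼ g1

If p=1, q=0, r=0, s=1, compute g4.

1

g1 = 0 ⊼ 1 = 1
g4 = 0 ⊼ 1 = 1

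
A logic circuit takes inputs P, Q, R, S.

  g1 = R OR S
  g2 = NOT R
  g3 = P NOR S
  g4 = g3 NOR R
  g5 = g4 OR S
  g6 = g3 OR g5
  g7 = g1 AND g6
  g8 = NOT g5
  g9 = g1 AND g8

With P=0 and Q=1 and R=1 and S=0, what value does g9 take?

1

g1 = 1 OR 0 = 1
g3 = 0 NOR 0 = 1
g4 = 1 NOR 1 = 0
g5 = 0 OR 0 = 0
g8 = NOT 0 = 1
g9 = 1 AND 1 = 1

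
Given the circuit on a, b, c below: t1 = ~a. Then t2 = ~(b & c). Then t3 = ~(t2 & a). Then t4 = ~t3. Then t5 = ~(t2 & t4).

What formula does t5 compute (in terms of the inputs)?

~((~(b & c)) & ~(~((~(b & c)) & a)))

t2 = ~(b & c)
t3 = ~(t2 & a) = ~((~(b & c)) & a)
t4 = ~t3 = ~(~((~(b & c)) & a))
t5 = ~(t2 & t4) = ~((~(b & c)) & ~(~((~(b & c)) & a)))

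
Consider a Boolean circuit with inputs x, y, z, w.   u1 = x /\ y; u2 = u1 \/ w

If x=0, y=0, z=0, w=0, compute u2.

0

u1 = 0 /\ 0 = 0
u2 = 0 \/ 0 = 0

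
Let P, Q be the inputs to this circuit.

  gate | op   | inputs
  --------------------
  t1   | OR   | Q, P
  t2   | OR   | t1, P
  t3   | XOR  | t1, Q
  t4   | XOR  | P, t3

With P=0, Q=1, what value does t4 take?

0

t1 = 1 OR 0 = 1
t3 = 1 XOR 1 = 0
t4 = 0 XOR 0 = 0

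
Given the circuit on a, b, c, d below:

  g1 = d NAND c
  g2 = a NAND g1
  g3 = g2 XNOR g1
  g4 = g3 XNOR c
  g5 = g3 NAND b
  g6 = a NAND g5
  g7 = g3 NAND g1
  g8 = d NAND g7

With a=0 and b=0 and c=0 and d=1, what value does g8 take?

g1 = 1 NAND 0 = 1
g2 = 0 NAND 1 = 1
g3 = 1 XNOR 1 = 1
g7 = 1 NAND 1 = 0
g8 = 1 NAND 0 = 1

1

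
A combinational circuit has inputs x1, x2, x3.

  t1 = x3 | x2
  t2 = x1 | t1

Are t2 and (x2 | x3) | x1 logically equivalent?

t1 = x3 | x2
t2 = x1 | t1 = x1 | (x3 | x2)
At x1=0, x2=0, x3=0: circuit gives 0, formula gives 0.
At x1=0, x2=0, x3=1: circuit gives 1, formula gives 1.
Agrees on all 8 inputs.

Yes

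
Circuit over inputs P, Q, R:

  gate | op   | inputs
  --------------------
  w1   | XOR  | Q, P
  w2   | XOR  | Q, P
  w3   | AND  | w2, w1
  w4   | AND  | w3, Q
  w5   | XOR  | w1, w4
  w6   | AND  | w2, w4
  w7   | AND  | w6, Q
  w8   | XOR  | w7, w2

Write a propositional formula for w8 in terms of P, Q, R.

(((Q XOR P) AND (((Q XOR P) AND (Q XOR P)) AND Q)) AND Q) XOR (Q XOR P)

w1 = Q XOR P
w2 = Q XOR P
w3 = w2 AND w1 = (Q XOR P) AND (Q XOR P)
w4 = w3 AND Q = ((Q XOR P) AND (Q XOR P)) AND Q
w6 = w2 AND w4 = (Q XOR P) AND (((Q XOR P) AND (Q XOR P)) AND Q)
w7 = w6 AND Q = ((Q XOR P) AND (((Q XOR P) AND (Q XOR P)) AND Q)) AND Q
w8 = w7 XOR w2 = (((Q XOR P) AND (((Q XOR P) AND (Q XOR P)) AND Q)) AND Q) XOR (Q XOR P)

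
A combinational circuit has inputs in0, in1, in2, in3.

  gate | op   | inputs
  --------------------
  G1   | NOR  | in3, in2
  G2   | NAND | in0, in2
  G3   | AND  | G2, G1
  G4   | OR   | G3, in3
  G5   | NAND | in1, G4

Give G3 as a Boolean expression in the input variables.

G1 = in3 NOR in2
G2 = in0 NAND in2
G3 = G2 AND G1 = (in0 NAND in2) AND (in3 NOR in2)

(in0 NAND in2) AND (in3 NOR in2)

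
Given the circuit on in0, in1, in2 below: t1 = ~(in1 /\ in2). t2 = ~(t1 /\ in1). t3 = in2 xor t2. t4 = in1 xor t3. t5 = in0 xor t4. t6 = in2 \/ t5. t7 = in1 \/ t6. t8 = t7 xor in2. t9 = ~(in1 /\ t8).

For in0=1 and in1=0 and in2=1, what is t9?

t1 = ~(0 /\ 1) = 1
t2 = ~(1 /\ 0) = 1
t3 = 1 xor 1 = 0
t4 = 0 xor 0 = 0
t5 = 1 xor 0 = 1
t6 = 1 \/ 1 = 1
t7 = 0 \/ 1 = 1
t8 = 1 xor 1 = 0
t9 = ~(0 /\ 0) = 1

1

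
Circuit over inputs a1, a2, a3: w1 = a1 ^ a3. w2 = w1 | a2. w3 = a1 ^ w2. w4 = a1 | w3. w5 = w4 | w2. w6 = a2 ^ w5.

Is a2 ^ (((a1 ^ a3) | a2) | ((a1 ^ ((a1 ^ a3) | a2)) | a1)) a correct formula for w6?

w1 = a1 ^ a3
w2 = w1 | a2 = (a1 ^ a3) | a2
w3 = a1 ^ w2 = a1 ^ ((a1 ^ a3) | a2)
w4 = a1 | w3 = a1 | (a1 ^ ((a1 ^ a3) | a2))
w5 = w4 | w2 = (a1 | (a1 ^ ((a1 ^ a3) | a2))) | ((a1 ^ a3) | a2)
w6 = a2 ^ w5 = a2 ^ ((a1 | (a1 ^ ((a1 ^ a3) | a2))) | ((a1 ^ a3) | a2))
At a1=0, a2=0, a3=0: circuit gives 0, formula gives 0.
At a1=0, a2=0, a3=1: circuit gives 1, formula gives 1.
Agrees on all 8 inputs.

Yes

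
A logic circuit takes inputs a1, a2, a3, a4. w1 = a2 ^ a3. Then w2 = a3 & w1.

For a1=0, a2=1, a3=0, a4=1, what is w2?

0

w1 = 1 ^ 0 = 1
w2 = 0 & 1 = 0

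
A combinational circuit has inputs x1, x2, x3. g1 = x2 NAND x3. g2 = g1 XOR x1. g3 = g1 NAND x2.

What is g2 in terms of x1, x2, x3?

(x2 NAND x3) XOR x1

g1 = x2 NAND x3
g2 = g1 XOR x1 = (x2 NAND x3) XOR x1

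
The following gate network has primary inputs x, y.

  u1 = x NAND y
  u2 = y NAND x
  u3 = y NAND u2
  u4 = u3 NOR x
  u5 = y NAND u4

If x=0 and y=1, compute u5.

u2 = 1 NAND 0 = 1
u3 = 1 NAND 1 = 0
u4 = 0 NOR 0 = 1
u5 = 1 NAND 1 = 0

0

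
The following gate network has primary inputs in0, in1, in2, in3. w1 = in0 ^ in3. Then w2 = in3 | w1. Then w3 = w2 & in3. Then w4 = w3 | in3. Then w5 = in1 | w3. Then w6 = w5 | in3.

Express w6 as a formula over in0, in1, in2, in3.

(in1 | ((in3 | (in0 ^ in3)) & in3)) | in3

w1 = in0 ^ in3
w2 = in3 | w1 = in3 | (in0 ^ in3)
w3 = w2 & in3 = (in3 | (in0 ^ in3)) & in3
w5 = in1 | w3 = in1 | ((in3 | (in0 ^ in3)) & in3)
w6 = w5 | in3 = (in1 | ((in3 | (in0 ^ in3)) & in3)) | in3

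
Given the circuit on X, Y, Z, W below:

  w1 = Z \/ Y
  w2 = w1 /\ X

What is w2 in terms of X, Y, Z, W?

w1 = Z \/ Y
w2 = w1 /\ X = (Z \/ Y) /\ X

(Z \/ Y) /\ X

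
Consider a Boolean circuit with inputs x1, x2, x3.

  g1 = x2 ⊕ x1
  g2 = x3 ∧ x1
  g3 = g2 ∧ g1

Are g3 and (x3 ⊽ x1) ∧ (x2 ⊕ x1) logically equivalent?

g1 = x2 ⊕ x1
g2 = x3 ∧ x1
g3 = g2 ∧ g1 = (x3 ∧ x1) ∧ (x2 ⊕ x1)
At x1=0, x2=1, x3=0: circuit gives 0, formula gives 1.

No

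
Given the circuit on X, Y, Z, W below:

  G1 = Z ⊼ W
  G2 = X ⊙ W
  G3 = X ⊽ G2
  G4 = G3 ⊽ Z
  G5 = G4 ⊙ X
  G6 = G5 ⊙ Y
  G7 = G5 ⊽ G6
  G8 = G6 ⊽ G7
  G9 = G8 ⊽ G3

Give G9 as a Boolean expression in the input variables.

G2 = X ⊙ W
G3 = X ⊽ G2 = X ⊽ (X ⊙ W)
G4 = G3 ⊽ Z = (X ⊽ (X ⊙ W)) ⊽ Z
G5 = G4 ⊙ X = ((X ⊽ (X ⊙ W)) ⊽ Z) ⊙ X
G6 = G5 ⊙ Y = (((X ⊽ (X ⊙ W)) ⊽ Z) ⊙ X) ⊙ Y
G7 = G5 ⊽ G6 = (((X ⊽ (X ⊙ W)) ⊽ Z) ⊙ X) ⊽ ((((X ⊽ (X ⊙ W)) ⊽ Z) ⊙ X) ⊙ Y)
G8 = G6 ⊽ G7 = ((((X ⊽ (X ⊙ W)) ⊽ Z) ⊙ X) ⊙ Y) ⊽ ((((X ⊽ (X ⊙ W)) ⊽ Z) ⊙ X) ⊽ ((((X ⊽ (X ⊙ W)) ⊽ Z) ⊙ X) ⊙ Y))
G9 = G8 ⊽ G3 = (((((X ⊽ (X ⊙ W)) ⊽ Z) ⊙ X) ⊙ Y) ⊽ ((((X ⊽ (X ⊙ W)) ⊽ Z) ⊙ X) ⊽ ((((X ⊽ (X ⊙ W)) ⊽ Z) ⊙ X) ⊙ Y))) ⊽ (X ⊽ (X ⊙ W))

(((((X ⊽ (X ⊙ W)) ⊽ Z) ⊙ X) ⊙ Y) ⊽ ((((X ⊽ (X ⊙ W)) ⊽ Z) ⊙ X) ⊽ ((((X ⊽ (X ⊙ W)) ⊽ Z) ⊙ X) ⊙ Y))) ⊽ (X ⊽ (X ⊙ W))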